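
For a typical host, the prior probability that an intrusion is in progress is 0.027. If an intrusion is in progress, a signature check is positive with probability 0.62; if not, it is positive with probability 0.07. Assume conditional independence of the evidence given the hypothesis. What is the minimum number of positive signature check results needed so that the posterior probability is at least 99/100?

Prior odds = 0.027/0.973 = 27/973.
Likelihood ratio of a positive = 0.62/0.07 = 62/7.
Target odds: 0.99 ÷ 0.01 = 99.
Need (27/973) × (62/7)ⁿ ≥ 99, i.e. (62/7)ⁿ ≥ 10703/3.
(62/7)³ = 238328/343 falls short of 10703/3 but (62/7)⁴ = 14776336/2401 reaches it, so n = 4.

4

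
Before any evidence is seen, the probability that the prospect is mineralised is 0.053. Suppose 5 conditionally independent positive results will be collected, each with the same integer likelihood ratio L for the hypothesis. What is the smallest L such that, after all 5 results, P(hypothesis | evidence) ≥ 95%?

Prior odds = 0.053/0.947 = 53/947.
Target odds = 0.95/0.05 = 19.
Need L⁵ ≥ 19 ÷ (53/947) = 17993/53.
3⁵ = 243 < 17993/53 ≤ 1024 = 4⁵, so L = 4.

4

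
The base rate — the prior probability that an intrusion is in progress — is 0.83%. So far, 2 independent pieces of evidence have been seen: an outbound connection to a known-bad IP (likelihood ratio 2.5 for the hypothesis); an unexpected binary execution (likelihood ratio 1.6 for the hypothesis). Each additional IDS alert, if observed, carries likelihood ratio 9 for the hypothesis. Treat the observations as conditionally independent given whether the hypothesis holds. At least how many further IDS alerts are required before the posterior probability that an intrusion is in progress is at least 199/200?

Prior odds = 0.0083/0.9917 = 83/9917.
Combined Bayes factor of the evidence already in hand = 2.5 × 1.6 = 4.
Odds after that evidence = (83/9917) × 4 = 332/9917.
Target odds = 0.995/0.005 = 199.
Need 9ⁿ ≥ 199 ÷ (332/9917) = 1973483/332.
9³ = 729 falls short of 1973483/332 but 9⁴ = 6561 reaches it, so n = 4.

4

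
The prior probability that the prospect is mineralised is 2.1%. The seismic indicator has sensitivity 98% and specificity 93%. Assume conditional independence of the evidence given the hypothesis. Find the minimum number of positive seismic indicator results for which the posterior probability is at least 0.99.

Prior odds = 0.021/0.979 = 21/979.
False-positive rate = 1 − 0.93 = 0.07; likelihood ratio of a positive = 0.98/0.07 = 14.
Target odds: 0.99 ÷ 0.01 = 99.
Require 14ⁿ ≥ 99 ÷ (21/979) = 32307/7.
14³ = 2744 falls short of 32307/7 but 14⁴ = 38416 reaches it, so n = 4.

4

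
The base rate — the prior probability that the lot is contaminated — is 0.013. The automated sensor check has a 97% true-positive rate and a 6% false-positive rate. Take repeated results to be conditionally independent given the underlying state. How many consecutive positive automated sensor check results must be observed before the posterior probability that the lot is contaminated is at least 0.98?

Prior odds = 0.013/0.987 = 13/987.
Likelihood ratio of a positive result = 0.97/0.06 = 97/6.
Target odds: 0.98 ÷ 0.02 = 49.
Require (97/6)ⁿ ≥ 49 ÷ (13/987) = 48363/13.
(97/6)² = 9409/36 falls short of 48363/13 but (97/6)³ = 912673/216 reaches it, so n = 3.

3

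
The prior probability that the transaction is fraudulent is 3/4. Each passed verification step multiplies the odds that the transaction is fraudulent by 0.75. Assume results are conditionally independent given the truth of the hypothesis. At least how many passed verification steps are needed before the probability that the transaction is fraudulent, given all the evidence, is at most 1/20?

Prior odds: 0.75 ÷ 0.25 = 3.
Likelihood ratio per passed verification step = 0.75.
Target posterior odds = 0.05/0.95 = 1/19.
Require 0.75ⁿ ≤ 1/19 ÷ 3 = 1/57.
0.75¹⁴ = 4782969/268435456 is still above 1/57 but 0.75¹⁵ ≈0.0133635 is at or below it, so n = 15.

15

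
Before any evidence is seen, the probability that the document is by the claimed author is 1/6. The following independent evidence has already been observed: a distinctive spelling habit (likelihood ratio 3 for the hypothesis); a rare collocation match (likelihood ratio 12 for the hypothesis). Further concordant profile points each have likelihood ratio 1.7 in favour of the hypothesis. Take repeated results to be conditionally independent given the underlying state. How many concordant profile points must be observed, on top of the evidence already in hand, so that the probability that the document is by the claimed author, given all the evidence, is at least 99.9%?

10

Prior odds = (1/6)/(5/6) = 0.2.
Combined Bayes factor of the evidence already in hand = 3 × 12 = 36.
Odds after that evidence = 0.2 × 36 = 7.2.
Target odds = 0.999/0.001 = 999.
Need 1.7ⁿ ≥ 999 ÷ 7.2 = 138.75.
1.7⁹ ≈118.588 falls short of 138.75 but 1.7¹⁰ ≈201.599 reaches it, so n = 10.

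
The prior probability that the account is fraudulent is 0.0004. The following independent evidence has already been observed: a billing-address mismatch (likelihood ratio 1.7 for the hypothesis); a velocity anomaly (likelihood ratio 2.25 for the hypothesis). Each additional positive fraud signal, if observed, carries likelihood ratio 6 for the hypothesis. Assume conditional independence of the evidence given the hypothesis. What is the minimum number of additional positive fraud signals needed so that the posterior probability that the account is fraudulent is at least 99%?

7

Prior odds = 0.0004/0.9996 = 1/2499.
Combined Bayes factor of the evidence already in hand = 1.7 × 2.25 = 3.825.
Odds after that evidence = (1/2499) × 3.825 = 3/1960.
Target odds = 0.99/0.01 = 99.
Need 6ⁿ ≥ 99 ÷ (3/1960) = 64680.
6⁶ = 46656 falls short of 64680 but 6⁷ = 279936 reaches it, so n = 7.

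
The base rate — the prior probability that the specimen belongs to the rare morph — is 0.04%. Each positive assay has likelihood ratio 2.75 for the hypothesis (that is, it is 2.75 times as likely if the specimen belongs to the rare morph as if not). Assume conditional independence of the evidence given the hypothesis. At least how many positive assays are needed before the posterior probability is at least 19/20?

Prior odds: 0.0004 ÷ 0.9996 = 1/2499.
Likelihood ratio per positive assay = 2.75.
Target odds: 0.95 ÷ 0.05 = 19.
Need (1/2499) × 2.75ⁿ ≥ 19, i.e. 2.75ⁿ ≥ 47481.
2.75¹⁰ ≈24735.9 falls short of 47481 but 2.75¹¹ ≈68023.6 reaches it, so n = 11.

11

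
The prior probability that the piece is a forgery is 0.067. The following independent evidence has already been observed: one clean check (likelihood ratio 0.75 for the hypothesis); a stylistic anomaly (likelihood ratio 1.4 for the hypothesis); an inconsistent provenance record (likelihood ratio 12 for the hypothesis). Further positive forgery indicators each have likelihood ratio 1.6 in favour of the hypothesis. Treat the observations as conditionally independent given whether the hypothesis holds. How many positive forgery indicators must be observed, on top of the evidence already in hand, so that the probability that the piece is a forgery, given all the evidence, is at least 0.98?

9

Prior odds = 0.067/0.933 = 67/933.
Combined Bayes factor of the evidence already in hand = 0.75 × 1.4 × 12 = 12.6.
Odds after that evidence = (67/933) × 12.6 = 1407/1555.
Target odds = 0.98/0.02 = 49.
Need 1.6ⁿ ≥ 49 ÷ (1407/1555) = 10885/201.
1.6⁸ = 16777216/390625 falls short of 10885/201 but 1.6⁹ = 134217728/1953125 reaches it, so n = 9.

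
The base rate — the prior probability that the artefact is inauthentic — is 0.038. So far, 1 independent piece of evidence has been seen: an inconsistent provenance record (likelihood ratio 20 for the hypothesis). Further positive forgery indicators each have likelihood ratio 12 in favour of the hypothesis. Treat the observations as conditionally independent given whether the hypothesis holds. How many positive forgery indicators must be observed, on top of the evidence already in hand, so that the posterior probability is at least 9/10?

Prior odds = 0.038/0.962 = 19/481.
Bayes factor of the evidence already in hand = 20.
Odds after that evidence = (19/481) × 20 = 380/481.
Target odds = 0.9/0.1 = 9.
Need 12ⁿ ≥ 9 ÷ (380/481) = 4329/380.
12¹ = 12, which meets the required 4329/380; so n = 1.

1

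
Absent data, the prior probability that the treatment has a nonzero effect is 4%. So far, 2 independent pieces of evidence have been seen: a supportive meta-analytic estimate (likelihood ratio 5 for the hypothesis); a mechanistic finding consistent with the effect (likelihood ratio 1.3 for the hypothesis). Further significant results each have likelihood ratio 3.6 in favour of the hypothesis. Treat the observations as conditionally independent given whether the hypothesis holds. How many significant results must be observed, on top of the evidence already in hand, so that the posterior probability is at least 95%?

Prior odds = 0.04/0.96 = 1/24.
Combined Bayes factor of the evidence already in hand = 5 × 1.3 = 6.5.
Odds after that evidence = (1/24) × 6.5 = 13/48.
Target odds = 0.95/0.05 = 19.
Need 3.6ⁿ ≥ 19 ÷ (13/48) = 912/13.
3.6³ = 46.656 falls short of 912/13 but 3.6⁴ = 167.9616 reaches it, so n = 4.

4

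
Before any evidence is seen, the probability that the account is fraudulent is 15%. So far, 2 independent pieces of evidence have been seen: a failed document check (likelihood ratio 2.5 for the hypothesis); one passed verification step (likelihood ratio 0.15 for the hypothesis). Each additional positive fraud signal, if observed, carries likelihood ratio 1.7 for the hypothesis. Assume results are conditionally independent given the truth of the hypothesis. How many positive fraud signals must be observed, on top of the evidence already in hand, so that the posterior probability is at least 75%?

Prior odds = 0.15/0.85 = 3/17.
Combined Bayes factor of the evidence already in hand = 2.5 × 0.15 = 0.375.
Odds after that evidence = (3/17) × 0.375 = 9/136.
Target odds = 0.75/0.25 = 3.
Need 1.7ⁿ ≥ 3 ÷ (9/136) = 136/3.
1.7⁷ = 410338673/10000000 falls short of 136/3 but 1.7⁸ ≈69.7576 reaches it, so n = 8.

8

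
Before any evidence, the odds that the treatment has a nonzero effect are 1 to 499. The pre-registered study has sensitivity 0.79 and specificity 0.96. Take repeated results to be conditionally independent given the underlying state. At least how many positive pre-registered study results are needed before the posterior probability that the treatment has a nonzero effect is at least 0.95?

4

Prior odds = 1/499.
False-positive rate = 1 − 0.96 = 0.04; likelihood ratio of a positive = 0.79/0.04 = 19.75.
Target posterior odds = 0.95/0.05 = 19.
Need (1/499) × 19.75ⁿ ≥ 19, i.e. 19.75ⁿ ≥ 9481.
19.75³ = 7703.734375 falls short of 9481 but 19.75⁴ = 38950081/256 reaches it, so n = 4.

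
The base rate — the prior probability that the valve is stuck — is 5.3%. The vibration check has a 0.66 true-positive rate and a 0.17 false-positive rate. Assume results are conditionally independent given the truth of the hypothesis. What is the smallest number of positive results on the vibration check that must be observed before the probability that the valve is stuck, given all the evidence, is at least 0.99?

Prior odds = 0.053/0.947 = 53/947.
Likelihood ratio of a positive result = 0.66/0.17 = 66/17.
Target posterior odds = 0.99/0.01 = 99.
Require (66/17)ⁿ ≥ 99 ÷ (53/947) = 93753/53.
(66/17)⁵ ≈882.013 falls short of 93753/53 but (66/17)⁶ ≈3424.29 reaches it, so n = 6.

6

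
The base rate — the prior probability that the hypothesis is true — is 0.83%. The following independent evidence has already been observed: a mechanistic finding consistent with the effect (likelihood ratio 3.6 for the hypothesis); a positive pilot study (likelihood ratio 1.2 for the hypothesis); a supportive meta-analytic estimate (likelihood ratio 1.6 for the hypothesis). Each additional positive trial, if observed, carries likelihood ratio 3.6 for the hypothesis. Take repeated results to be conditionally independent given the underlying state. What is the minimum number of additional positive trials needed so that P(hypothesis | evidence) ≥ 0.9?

4

Prior odds = 0.0083/0.9917 = 83/9917.
Combined Bayes factor of the evidence already in hand = 3.6 × 1.2 × 1.6 = 6.912.
Odds after that evidence = (83/9917) × 6.912 = 71712/1239625.
Target odds = 0.9/0.1 = 9.
Need 3.6ⁿ ≥ 9 ÷ (71712/1239625) = 1239625/7968.
3.6³ = 46.656 falls short of 1239625/7968 but 3.6⁴ = 167.9616 reaches it, so n = 4.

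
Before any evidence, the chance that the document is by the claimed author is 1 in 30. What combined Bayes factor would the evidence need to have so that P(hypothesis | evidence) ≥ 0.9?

261

Prior odds = (1/30)/(29/30) = 1/29.
Target odds = 0.9/0.1 = 9.
Required Bayes factor = 9 ÷ (1/29) = 261.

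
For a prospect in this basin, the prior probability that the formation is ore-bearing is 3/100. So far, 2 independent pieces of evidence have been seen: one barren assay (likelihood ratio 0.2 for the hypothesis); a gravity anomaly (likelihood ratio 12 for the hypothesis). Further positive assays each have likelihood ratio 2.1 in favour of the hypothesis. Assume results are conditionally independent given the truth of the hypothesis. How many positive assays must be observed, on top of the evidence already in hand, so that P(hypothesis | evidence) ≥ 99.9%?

13

Prior odds = 0.03/0.97 = 3/97.
Combined Bayes factor of the evidence already in hand = 0.2 × 12 = 2.4.
Odds after that evidence = (3/97) × 2.4 = 36/485.
Target odds = 0.999/0.001 = 999.
Need 2.1ⁿ ≥ 999 ÷ (36/485) = 13458.75.
2.1¹² ≈7355.83 falls short of 13458.75 but 2.1¹³ ≈15447.2 reaches it, so n = 13.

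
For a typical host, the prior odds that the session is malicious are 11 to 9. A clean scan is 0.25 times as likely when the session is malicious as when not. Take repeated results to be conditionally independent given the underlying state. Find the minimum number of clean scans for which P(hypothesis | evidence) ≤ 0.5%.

4

Prior odds = 11/9.
Likelihood ratio per clean scan = 0.25.
Target posterior odds = 0.005/0.995 = 1/199.
Need (11/9) × 0.25ⁿ ≤ 1/199, i.e. 0.25ⁿ ≤ 9/2189.
0.25³ = 0.015625 is still above 9/2189 but 0.25⁴ = 0.00390625 is at or below it, so n = 4.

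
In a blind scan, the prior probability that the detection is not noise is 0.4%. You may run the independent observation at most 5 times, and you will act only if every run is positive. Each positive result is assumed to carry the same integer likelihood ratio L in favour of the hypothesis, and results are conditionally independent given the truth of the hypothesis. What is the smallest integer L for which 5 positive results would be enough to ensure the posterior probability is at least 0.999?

Prior odds = 0.004/0.996 = 1/249.
Target odds = 0.999/0.001 = 999.
Need L⁵ ≥ 999 ÷ (1/249) = 248751.
11⁵ = 161051 < 248751 ≤ 248832 = 12⁵, so L = 12.

12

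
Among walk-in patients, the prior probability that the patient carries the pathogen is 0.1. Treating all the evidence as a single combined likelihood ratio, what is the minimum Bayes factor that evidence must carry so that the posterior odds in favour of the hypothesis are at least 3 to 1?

27

Prior odds = 0.1/0.9 = 1/9.
Target odds = 3.
Required Bayes factor = 3 ÷ (1/9) = 27.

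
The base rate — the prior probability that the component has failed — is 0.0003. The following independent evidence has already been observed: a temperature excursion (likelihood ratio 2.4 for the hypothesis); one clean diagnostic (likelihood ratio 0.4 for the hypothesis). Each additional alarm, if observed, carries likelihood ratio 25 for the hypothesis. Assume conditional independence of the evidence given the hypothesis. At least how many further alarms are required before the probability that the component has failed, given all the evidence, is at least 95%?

4

Prior odds = 0.0003/0.9997 = 3/9997.
Combined Bayes factor of the evidence already in hand = 2.4 × 0.4 = 0.96.
Odds after that evidence = (3/9997) × 0.96 = 72/249925.
Target odds = 0.95/0.05 = 19.
Need 25ⁿ ≥ 19 ÷ (72/249925) = 4748575/72.
25³ = 15625 falls short of 4748575/72 but 25⁴ = 390625 reaches it, so n = 4.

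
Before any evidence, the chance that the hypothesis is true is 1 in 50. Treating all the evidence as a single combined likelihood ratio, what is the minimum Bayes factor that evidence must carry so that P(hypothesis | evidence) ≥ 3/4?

147

Prior odds = 0.02/0.98 = 1/49.
Target odds = 0.75/0.25 = 3.
Required Bayes factor = 3 ÷ (1/49) = 147.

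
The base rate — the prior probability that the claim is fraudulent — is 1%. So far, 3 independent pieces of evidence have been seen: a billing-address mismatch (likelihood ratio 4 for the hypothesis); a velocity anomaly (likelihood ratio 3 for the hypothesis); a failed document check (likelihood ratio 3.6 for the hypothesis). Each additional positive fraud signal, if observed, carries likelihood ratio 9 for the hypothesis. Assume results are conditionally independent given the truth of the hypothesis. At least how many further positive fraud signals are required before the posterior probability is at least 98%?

Prior odds = 0.01/0.99 = 1/99.
Combined Bayes factor of the evidence already in hand = 4 × 3 × 3.6 = 43.2.
Odds after that evidence = (1/99) × 43.2 = 24/55.
Target odds = 0.98/0.02 = 49.
Need 9ⁿ ≥ 49 ÷ (24/55) = 2695/24.
9² = 81 falls short of 2695/24 but 9³ = 729 reaches it, so n = 3.

3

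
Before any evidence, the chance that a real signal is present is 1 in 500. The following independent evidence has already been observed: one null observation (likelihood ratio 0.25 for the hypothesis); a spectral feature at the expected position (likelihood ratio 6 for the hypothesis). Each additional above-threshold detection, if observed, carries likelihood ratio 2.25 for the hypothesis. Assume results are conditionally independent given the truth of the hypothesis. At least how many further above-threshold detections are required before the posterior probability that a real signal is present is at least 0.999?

Prior odds = 0.002/0.998 = 1/499.
Combined Bayes factor of the evidence already in hand = 0.25 × 6 = 1.5.
Odds after that evidence = (1/499) × 1.5 = 3/998.
Target odds = 0.999/0.001 = 999.
Need 2.25ⁿ ≥ 999 ÷ (3/998) = 332334.
2.25¹⁵ ≈191751 falls short of 332334 but 2.25¹⁶ ≈431440 reaches it, so n = 16.

16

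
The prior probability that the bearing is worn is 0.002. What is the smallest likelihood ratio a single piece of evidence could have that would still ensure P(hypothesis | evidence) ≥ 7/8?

3493

Prior odds = 0.002/0.998 = 1/499.
Target odds = 0.875/0.125 = 7.
Required Bayes factor = 7 ÷ (1/499) = 3493.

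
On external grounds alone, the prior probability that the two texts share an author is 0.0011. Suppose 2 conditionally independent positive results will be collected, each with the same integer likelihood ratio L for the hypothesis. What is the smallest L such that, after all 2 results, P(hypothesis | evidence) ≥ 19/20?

Prior odds = 0.0011/0.9989 = 11/9989.
Target odds = 0.95/0.05 = 19.
Need L² ≥ 19 ÷ (11/9989) = 189791/11.
131² = 17161 < 189791/11 ≤ 17424 = 132², so L = 132.

132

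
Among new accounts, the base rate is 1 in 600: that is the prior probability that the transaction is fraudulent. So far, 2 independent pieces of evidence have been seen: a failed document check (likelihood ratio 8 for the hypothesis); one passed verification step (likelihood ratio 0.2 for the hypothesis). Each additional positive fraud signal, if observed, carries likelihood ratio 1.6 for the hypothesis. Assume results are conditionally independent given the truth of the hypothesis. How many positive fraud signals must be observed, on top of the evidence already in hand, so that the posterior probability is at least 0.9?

18

Prior odds = (1/600)/(599/600) = 1/599.
Combined Bayes factor of the evidence already in hand = 8 × 0.2 = 1.6.
Odds after that evidence = (1/599) × 1.6 = 8/2995.
Target odds = 0.9/0.1 = 9.
Need 1.6ⁿ ≥ 9 ÷ (8/2995) = 3369.375.
1.6¹⁷ ≈2951.48 falls short of 3369.375 but 1.6¹⁸ ≈4722.37 reaches it, so n = 18.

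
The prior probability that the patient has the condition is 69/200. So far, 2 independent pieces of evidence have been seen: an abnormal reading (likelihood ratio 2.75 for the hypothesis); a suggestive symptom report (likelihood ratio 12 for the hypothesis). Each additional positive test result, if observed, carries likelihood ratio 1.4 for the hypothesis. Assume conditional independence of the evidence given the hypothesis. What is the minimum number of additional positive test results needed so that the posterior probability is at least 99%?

Prior odds = 0.345/0.655 = 69/131.
Combined Bayes factor of the evidence already in hand = 2.75 × 12 = 33.
Odds after that evidence = (69/131) × 33 = 2277/131.
Target odds = 0.99/0.01 = 99.
Need 1.4ⁿ ≥ 99 ÷ (2277/131) = 131/23.
1.4⁵ = 5.37824 falls short of 131/23 but 1.4⁶ = 117649/15625 reaches it, so n = 6.

6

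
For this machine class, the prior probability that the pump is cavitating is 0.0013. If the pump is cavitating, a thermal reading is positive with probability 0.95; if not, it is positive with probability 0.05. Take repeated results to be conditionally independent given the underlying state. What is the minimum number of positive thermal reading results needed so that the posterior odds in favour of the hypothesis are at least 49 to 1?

Prior odds: 0.0013 ÷ 0.9987 = 13/9987.
Likelihood ratio of a positive = 0.95/0.05 = 19.
Target odds = 49.
Need (13/9987) × 19ⁿ ≥ 49, i.e. 19ⁿ ≥ 489363/13.
19³ = 6859 falls short of 489363/13 but 19⁴ = 130321 reaches it, so n = 4.

4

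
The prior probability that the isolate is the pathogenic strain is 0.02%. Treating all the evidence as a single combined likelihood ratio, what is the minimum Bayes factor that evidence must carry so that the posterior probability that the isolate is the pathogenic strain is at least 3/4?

14997

Prior odds = 0.0002/0.9998 = 1/4999.
Target odds = 0.75/0.25 = 3.
Required Bayes factor = 3 ÷ (1/4999) = 14997.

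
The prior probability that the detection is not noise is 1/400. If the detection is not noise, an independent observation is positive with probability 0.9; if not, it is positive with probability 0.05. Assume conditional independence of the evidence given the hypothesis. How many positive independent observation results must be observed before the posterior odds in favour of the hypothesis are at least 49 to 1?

Prior odds = 0.0025/0.9975 = 1/399.
Likelihood ratio of a positive = 0.9/0.05 = 18.
Target odds = 49.
Require 18ⁿ ≥ 49 ÷ (1/399) = 19551.
18³ = 5832 falls short of 19551 but 18⁴ = 104976 reaches it, so n = 4.

4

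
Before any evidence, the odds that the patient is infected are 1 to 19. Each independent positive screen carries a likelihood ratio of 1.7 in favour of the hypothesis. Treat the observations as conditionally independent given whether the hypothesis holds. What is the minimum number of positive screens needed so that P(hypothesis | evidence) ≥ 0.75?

8

Prior odds = 1/19.
Likelihood ratio per positive screen = 1.7.
Target odds: 0.75 ÷ 0.25 = 3.
Need (1/19) × 1.7ⁿ ≥ 3, i.e. 1.7ⁿ ≥ 57.
1.7⁷ = 410338673/10000000 falls short of 57 but 1.7⁸ ≈69.7576 reaches it, so n = 8.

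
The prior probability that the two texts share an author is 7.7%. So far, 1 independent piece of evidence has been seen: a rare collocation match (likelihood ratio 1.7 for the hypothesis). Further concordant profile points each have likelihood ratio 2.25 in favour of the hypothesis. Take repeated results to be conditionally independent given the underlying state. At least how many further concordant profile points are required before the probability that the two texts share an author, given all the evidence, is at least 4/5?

Prior odds = 0.077/0.923 = 77/923.
Bayes factor of the evidence already in hand = 1.7.
Odds after that evidence = (77/923) × 1.7 = 1309/9230.
Target odds = 0.8/0.2 = 4.
Need 2.25ⁿ ≥ 4 ÷ (1309/9230) = 36920/1309.
2.25⁴ = 25.62890625 falls short of 36920/1309 but 2.25⁵ = 59049/1024 reaches it, so n = 5.

5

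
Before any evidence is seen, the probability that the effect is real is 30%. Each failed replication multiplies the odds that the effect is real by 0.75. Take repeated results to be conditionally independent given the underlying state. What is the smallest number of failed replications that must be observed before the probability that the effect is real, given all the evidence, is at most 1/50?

11

Prior odds = 0.3/0.7 = 3/7.
Likelihood ratio per failed replication = 0.75.
Target odds: 0.02 ÷ 0.98 = 1/49.
Need (3/7) × 0.75ⁿ ≤ 1/49, i.e. 0.75ⁿ ≤ 1/21.
0.75¹⁰ = 59049/1048576 is still above 1/21 but 0.75¹¹ = 177147/4194304 is at or below it, so n = 11.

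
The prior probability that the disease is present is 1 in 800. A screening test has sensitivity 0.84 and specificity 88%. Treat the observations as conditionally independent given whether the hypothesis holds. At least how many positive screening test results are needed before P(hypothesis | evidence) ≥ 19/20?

5

Prior odds = 0.00125/0.99875 = 1/799.
False-positive rate = 1 − 0.88 = 0.12; likelihood ratio of a positive = 0.84/0.12 = 7.
Target odds: 0.95 ÷ 0.05 = 19.
Need (1/799) × 7ⁿ ≥ 19, i.e. 7ⁿ ≥ 15181.
7⁴ = 2401 falls short of 15181 but 7⁵ = 16807 reaches it, so n = 5.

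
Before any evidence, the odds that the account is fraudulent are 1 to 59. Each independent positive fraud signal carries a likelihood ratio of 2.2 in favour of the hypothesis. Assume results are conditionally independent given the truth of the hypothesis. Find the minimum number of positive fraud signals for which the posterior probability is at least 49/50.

11

Prior odds = 1/59.
Likelihood ratio per positive fraud signal = 2.2.
Target posterior odds = 0.98/0.02 = 49.
Require 2.2ⁿ ≥ 49 ÷ (1/59) = 2891.
2.2¹⁰ ≈2655.99 falls short of 2891 but 2.2¹¹ ≈5843.18 reaches it, so n = 11.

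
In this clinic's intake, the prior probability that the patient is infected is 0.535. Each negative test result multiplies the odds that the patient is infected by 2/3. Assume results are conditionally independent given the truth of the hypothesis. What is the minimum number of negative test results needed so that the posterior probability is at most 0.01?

12

Prior odds: 0.535 ÷ 0.465 = 107/93.
Likelihood ratio per negative test result = 2/3.
Target posterior odds = 0.01/0.99 = 1/99.
Need (107/93) × (2/3)ⁿ ≤ 1/99, i.e. (2/3)ⁿ ≤ 31/3531.
(2/3)¹¹ = 2048/177147 is still above 31/3531 but (2/3)¹² = 4096/531441 is at or below it, so n = 12.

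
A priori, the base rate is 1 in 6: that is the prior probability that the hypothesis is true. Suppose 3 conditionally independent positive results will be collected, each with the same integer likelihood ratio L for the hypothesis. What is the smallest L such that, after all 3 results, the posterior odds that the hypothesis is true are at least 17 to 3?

Prior odds = (1/6)/(5/6) = 0.2.
Target odds = 17/3.
Need L³ ≥ 17/3 ÷ 0.2 = 85/3.
3³ = 27 < 85/3 ≤ 64 = 4³, so L = 4.

4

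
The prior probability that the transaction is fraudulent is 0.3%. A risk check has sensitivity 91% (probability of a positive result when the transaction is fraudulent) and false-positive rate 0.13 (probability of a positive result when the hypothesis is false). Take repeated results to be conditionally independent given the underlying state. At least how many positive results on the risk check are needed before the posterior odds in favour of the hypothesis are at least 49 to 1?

5

Prior odds = 0.003/0.997 = 3/997.
Likelihood ratio of a positive result = 0.91/0.13 = 7.
Target odds = 49.
Require 7ⁿ ≥ 49 ÷ (3/997) = 48853/3.
7⁴ = 2401 falls short of 48853/3 but 7⁵ = 16807 reaches it, so n = 5.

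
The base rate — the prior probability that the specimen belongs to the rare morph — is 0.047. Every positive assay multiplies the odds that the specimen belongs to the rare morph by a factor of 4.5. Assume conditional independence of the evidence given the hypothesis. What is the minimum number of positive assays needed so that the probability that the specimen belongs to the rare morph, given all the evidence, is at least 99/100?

Prior odds: 0.047 ÷ 0.953 = 47/953.
Likelihood ratio per positive assay = 4.5.
Target odds: 0.99 ÷ 0.01 = 99.
Require 4.5ⁿ ≥ 99 ÷ (47/953) = 94347/47.
4.5⁵ = 1845.28125 falls short of 94347/47 but 4.5⁶ = 8303.765625 reaches it, so n = 6.

6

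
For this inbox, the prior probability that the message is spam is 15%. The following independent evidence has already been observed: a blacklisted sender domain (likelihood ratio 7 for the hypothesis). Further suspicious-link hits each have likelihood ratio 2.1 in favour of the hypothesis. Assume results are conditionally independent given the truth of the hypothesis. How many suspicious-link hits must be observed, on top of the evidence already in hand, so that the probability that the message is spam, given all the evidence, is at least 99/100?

Prior odds = 0.15/0.85 = 3/17.
Bayes factor of the evidence already in hand = 7.
Odds after that evidence = (3/17) × 7 = 21/17.
Target odds = 0.99/0.01 = 99.
Need 2.1ⁿ ≥ 99 ÷ (21/17) = 561/7.
2.1⁵ = 4084101/100000 falls short of 561/7 but 2.1⁶ = 85766121/1000000 reaches it, so n = 6.

6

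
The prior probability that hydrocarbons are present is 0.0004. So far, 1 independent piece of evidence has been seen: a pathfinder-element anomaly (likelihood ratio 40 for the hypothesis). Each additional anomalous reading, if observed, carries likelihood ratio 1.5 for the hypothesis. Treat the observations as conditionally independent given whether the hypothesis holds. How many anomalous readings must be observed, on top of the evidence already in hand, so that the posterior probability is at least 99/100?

Prior odds = 0.0004/0.9996 = 1/2499.
Bayes factor of the evidence already in hand = 40.
Odds after that evidence = (1/2499) × 40 = 40/2499.
Target odds = 0.99/0.01 = 99.
Need 1.5ⁿ ≥ 99 ÷ (40/2499) = 6185.025.
1.5²¹ ≈4987.89 falls short of 6185.025 but 1.5²² ≈7481.83 reaches it, so n = 22.

22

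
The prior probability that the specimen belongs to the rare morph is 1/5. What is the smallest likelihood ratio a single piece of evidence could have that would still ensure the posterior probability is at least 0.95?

Prior odds = 0.2/0.8 = 0.25.
Target odds = 0.95/0.05 = 19.
Required Bayes factor = 19 ÷ 0.25 = 76.

76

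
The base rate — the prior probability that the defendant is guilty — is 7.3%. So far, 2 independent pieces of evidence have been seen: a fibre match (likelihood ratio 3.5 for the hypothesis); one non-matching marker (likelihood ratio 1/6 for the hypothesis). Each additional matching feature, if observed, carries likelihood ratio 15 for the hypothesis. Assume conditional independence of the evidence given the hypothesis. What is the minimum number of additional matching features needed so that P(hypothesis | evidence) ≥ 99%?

Prior odds = 0.073/0.927 = 73/927.
Combined Bayes factor of the evidence already in hand = 3.5 × (1/6) = 7/12.
Odds after that evidence = (73/927) × 7/12 = 511/11124.
Target odds = 0.99/0.01 = 99.
Need 15ⁿ ≥ 99 ÷ (511/11124) = 1101276/511.
15² = 225 falls short of 1101276/511 but 15³ = 3375 reaches it, so n = 3.

3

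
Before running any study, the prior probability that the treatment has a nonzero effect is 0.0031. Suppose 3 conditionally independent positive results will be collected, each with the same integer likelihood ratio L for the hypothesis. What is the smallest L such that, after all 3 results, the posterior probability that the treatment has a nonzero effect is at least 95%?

19

Prior odds = 0.0031/0.9969 = 31/9969.
Target odds = 0.95/0.05 = 19.
Need L³ ≥ 19 ÷ (31/9969) = 189411/31.
18³ = 5832 < 189411/31 ≤ 6859 = 19³, so L = 19.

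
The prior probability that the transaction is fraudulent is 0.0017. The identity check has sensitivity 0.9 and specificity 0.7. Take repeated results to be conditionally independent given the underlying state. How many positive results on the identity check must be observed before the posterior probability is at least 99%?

10

Prior odds = 0.0017/0.9983 = 17/9983.
False-positive rate = 1 − 0.7 = 0.3; likelihood ratio of a positive = 0.9/0.3 = 3.
Target odds: 0.99 ÷ 0.01 = 99.
Require 3ⁿ ≥ 99 ÷ (17/9983) = 988317/17.
3⁹ = 19683 falls short of 988317/17 but 3¹⁰ = 59049 reaches it, so n = 10.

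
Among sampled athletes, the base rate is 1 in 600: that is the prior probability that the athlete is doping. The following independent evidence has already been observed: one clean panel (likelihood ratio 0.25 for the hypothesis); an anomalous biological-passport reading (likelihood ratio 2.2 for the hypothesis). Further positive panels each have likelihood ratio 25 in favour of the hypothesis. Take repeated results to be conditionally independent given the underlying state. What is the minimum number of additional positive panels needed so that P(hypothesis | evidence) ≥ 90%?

Prior odds = (1/600)/(599/600) = 1/599.
Combined Bayes factor of the evidence already in hand = 0.25 × 2.2 = 0.55.
Odds after that evidence = (1/599) × 0.55 = 11/11980.
Target odds = 0.9/0.1 = 9.
Need 25ⁿ ≥ 9 ÷ (11/11980) = 107820/11.
25² = 625 falls short of 107820/11 but 25³ = 15625 reaches it, so n = 3.

3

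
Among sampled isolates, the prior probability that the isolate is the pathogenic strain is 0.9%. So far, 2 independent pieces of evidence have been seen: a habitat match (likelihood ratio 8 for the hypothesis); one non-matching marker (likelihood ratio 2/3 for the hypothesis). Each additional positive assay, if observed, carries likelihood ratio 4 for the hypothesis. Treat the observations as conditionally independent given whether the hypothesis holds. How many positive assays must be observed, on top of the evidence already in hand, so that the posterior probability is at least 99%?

Prior odds = 0.009/0.991 = 9/991.
Combined Bayes factor of the evidence already in hand = 8 × (2/3) = 16/3.
Odds after that evidence = (9/991) × 16/3 = 48/991.
Target odds = 0.99/0.01 = 99.
Need 4ⁿ ≥ 99 ÷ (48/991) = 2043.9375.
4⁵ = 1024 falls short of 2043.9375 but 4⁶ = 4096 reaches it, so n = 6.

6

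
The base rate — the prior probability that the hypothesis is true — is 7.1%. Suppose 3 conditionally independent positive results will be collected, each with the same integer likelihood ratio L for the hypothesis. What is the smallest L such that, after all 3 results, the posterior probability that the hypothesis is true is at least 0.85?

Prior odds = 0.071/0.929 = 71/929.
Target odds = 0.85/0.15 = 17/3.
Need L³ ≥ 17/3 ÷ (71/929) = 15793/213.
4³ = 64 < 15793/213 ≤ 125 = 5³, so L = 5.

5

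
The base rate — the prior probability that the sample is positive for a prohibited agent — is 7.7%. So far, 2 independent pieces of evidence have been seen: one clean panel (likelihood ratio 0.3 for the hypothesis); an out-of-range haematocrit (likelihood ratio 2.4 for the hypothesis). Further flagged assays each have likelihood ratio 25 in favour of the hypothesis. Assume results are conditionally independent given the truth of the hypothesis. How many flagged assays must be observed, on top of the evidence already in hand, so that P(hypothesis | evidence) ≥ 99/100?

3

Prior odds = 0.077/0.923 = 77/923.
Combined Bayes factor of the evidence already in hand = 0.3 × 2.4 = 0.72.
Odds after that evidence = (77/923) × 0.72 = 1386/23075.
Target odds = 0.99/0.01 = 99.
Need 25ⁿ ≥ 99 ÷ (1386/23075) = 23075/14.
25² = 625 falls short of 23075/14 but 25³ = 15625 reaches it, so n = 3.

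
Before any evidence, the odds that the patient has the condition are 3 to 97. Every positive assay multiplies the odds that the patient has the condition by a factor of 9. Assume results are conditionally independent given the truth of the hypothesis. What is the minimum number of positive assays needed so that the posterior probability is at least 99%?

Prior odds = 3/97.
Likelihood ratio per positive assay = 9.
Target posterior odds = 0.99/0.01 = 99.
Require 9ⁿ ≥ 99 ÷ (3/97) = 3201.
9³ = 729 falls short of 3201 but 9⁴ = 6561 reaches it, so n = 4.

4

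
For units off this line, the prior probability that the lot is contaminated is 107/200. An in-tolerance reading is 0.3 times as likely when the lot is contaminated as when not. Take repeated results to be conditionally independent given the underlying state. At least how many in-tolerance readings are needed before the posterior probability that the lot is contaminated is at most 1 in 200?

Prior odds: 0.535 ÷ 0.465 = 107/93.
Likelihood ratio per in-tolerance reading = 0.3.
Target odds: 0.005 ÷ 0.995 = 1/199.
Require 0.3ⁿ ≤ 1/199 ÷ (107/93) = 93/21293.
0.3⁴ = 0.0081 is still above 93/21293 but 0.3⁵ = 243/100000 is at or below it, so n = 5.

5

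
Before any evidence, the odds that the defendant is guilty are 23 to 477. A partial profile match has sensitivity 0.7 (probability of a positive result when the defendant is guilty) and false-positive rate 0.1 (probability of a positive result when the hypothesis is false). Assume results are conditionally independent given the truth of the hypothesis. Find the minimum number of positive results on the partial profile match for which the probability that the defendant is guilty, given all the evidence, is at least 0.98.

4

Prior odds = 23/477.
Likelihood ratio of a positive result = 0.7/0.1 = 7.
Target posterior odds = 0.98/0.02 = 49.
Require 7ⁿ ≥ 49 ÷ (23/477) = 23373/23.
7³ = 343 falls short of 23373/23 but 7⁴ = 2401 reaches it, so n = 4.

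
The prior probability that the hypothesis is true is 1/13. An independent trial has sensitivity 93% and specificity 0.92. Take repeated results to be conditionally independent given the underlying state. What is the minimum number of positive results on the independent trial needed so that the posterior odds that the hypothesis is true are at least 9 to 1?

2

Prior odds: (1/13) ÷ (12/13) = 1/12.
False-positive rate = 1 − 0.92 = 0.08; likelihood ratio of a positive = 0.93/0.08 = 11.625.
Target odds = 9.
Require 11.625ⁿ ≥ 9 ÷ (1/12) = 108.
11.625¹ = 11.625 falls short of 108 but 11.625² = 135.140625 reaches it, so n = 2.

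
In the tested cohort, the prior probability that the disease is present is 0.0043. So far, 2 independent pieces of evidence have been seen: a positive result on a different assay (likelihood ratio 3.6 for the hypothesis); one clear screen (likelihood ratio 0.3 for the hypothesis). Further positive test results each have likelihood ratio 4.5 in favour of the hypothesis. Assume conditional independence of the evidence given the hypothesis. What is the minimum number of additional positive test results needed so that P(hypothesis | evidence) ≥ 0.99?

7

Prior odds = 0.0043/0.9957 = 43/9957.
Combined Bayes factor of the evidence already in hand = 3.6 × 0.3 = 1.08.
Odds after that evidence = (43/9957) × 1.08 = 387/82975.
Target odds = 0.99/0.01 = 99.
Need 4.5ⁿ ≥ 99 ÷ (387/82975) = 912725/43.
4.5⁶ = 8303.765625 falls short of 912725/43 but 4.5⁷ = 4782969/128 reaches it, so n = 7.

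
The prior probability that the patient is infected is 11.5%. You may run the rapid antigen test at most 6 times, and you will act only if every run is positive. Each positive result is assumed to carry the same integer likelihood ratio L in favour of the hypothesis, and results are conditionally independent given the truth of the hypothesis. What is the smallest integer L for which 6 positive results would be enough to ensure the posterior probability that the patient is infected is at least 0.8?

Prior odds = 0.115/0.885 = 23/177.
Target odds = 0.8/0.2 = 4.
Need L⁶ ≥ 4 ÷ (23/177) = 708/23.
1⁶ = 1 < 708/23 ≤ 64 = 2⁶, so L = 2.

2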